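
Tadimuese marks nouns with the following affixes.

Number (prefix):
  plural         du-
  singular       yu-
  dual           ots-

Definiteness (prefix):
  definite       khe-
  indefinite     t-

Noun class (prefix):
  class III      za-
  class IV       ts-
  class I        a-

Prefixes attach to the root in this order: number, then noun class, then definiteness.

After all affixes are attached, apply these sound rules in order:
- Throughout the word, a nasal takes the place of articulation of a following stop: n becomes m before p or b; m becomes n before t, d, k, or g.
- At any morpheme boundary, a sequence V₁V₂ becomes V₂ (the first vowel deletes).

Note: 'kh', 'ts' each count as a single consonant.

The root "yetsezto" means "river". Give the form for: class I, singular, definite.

khayuyetsezto

Attach number singular yu- → yuyetsezto.
Attach noun class class I a- → ayuyetsezto.
Attach definiteness definite khe- → kheayuyetsezto.
Nasal assimilation: no change.
Apply vowel deletion: kheayuyetsezto → khayuyetsezto.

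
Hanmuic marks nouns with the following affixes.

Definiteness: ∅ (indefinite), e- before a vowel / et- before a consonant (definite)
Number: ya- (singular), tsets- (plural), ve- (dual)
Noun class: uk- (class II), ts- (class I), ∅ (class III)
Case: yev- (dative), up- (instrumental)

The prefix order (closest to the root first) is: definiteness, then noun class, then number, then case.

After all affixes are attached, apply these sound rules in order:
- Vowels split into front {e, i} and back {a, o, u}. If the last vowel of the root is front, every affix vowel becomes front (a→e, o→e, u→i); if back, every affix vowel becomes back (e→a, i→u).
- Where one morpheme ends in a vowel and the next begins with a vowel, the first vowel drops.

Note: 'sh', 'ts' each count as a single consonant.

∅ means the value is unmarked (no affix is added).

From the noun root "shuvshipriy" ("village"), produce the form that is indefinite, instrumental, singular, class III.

definiteness = indefinite: zero marking, form stays shuvshipriy.
noun class = class III: zero marking, form stays shuvshipriy.
Attach number singular ya- → yashuvshipriy.
Attach case instrumental up- → upyashuvshipriy.
Apply vowel harmony: upyashuvshipriy → ipyeshuvshipriy.
Vowel deletion: no change.

ipyeshuvshipriy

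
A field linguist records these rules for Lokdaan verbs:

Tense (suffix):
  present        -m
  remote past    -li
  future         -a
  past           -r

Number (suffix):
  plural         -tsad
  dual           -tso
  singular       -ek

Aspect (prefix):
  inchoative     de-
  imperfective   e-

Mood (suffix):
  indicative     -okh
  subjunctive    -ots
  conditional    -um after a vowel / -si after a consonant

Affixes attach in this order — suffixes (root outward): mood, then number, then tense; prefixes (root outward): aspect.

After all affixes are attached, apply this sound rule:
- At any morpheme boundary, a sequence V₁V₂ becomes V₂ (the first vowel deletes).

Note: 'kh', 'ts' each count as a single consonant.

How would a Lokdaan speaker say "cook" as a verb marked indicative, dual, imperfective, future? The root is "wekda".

Attach mood indicative -okh → wekdaokh.
Attach number dual -tso → wekdaokhtso.
Attach aspect imperfective e- → ewekdaokhtso.
Attach tense future -a → ewekdaokhtsoa.
Apply vowel deletion: ewekdaokhtsoa → ewekdokhtsa.

ewekdokhtsa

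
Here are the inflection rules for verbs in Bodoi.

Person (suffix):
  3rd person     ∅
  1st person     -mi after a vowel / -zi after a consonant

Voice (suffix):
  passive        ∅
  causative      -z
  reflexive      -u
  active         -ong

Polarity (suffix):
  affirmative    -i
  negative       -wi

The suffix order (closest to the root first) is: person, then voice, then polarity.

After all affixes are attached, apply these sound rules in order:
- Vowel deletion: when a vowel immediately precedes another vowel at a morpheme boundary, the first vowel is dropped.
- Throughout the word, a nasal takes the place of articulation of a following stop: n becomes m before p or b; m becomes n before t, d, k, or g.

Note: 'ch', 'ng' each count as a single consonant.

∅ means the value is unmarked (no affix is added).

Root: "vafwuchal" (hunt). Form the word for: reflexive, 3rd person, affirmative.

vafwuchali

person = 3rd person: zero marking, form stays vafwuchal.
Attach voice reflexive -u → vafwuchalu.
Attach polarity affirmative -i → vafwuchalui.
Apply vowel deletion: vafwuchalui → vafwuchali.
Nasal assimilation: no change.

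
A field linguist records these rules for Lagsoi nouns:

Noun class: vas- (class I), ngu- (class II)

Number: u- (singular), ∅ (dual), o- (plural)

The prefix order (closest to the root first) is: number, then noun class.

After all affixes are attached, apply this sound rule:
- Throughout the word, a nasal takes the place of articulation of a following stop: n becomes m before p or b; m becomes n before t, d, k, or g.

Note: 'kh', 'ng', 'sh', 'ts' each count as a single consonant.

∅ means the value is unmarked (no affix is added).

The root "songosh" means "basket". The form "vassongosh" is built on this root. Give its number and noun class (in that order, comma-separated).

dual, class I

Segment: vas-songosh.
number: ∅ → dual.
noun class: vas- → class I.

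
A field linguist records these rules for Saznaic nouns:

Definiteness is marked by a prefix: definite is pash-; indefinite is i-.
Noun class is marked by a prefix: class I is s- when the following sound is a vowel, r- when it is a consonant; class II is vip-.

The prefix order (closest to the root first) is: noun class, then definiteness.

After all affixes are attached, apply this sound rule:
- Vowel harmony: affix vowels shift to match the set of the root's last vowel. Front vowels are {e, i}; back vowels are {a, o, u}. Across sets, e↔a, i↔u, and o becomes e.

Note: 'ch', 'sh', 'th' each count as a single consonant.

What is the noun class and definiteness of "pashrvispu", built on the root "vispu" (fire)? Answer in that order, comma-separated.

Segment: pash-r-vispu.
noun class: s/r- → class I.
definiteness: pash- → definite.

class I, definite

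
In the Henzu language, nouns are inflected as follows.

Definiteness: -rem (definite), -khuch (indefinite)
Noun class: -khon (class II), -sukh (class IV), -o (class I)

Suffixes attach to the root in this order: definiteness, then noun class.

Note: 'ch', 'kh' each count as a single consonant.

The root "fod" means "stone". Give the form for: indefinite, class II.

fodkhuchkhon

Attach definiteness indefinite -khuch → fodkhuch.
Attach noun class class II -khon → fodkhuchkhon.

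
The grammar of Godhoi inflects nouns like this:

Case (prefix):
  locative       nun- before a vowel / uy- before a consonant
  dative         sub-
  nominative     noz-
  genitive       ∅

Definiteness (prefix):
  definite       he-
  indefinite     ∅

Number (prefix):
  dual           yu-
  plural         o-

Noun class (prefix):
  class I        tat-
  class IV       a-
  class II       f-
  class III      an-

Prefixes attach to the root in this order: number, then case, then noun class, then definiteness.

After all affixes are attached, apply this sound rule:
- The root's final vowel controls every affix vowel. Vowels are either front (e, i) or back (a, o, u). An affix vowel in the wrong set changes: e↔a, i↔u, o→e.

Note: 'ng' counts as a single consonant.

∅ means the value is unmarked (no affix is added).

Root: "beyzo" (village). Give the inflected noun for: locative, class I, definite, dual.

Attach number dual yu- → yubeyzo.
Attach case locative uy- (before consonant 'y') → uyyubeyzo.
Attach noun class class I tat- → tatuyyubeyzo.
Attach definiteness definite he- → hetatuyyubeyzo.
Apply vowel harmony: hetatuyyubeyzo → hatatuyyubeyzo.

hatatuyyubeyzo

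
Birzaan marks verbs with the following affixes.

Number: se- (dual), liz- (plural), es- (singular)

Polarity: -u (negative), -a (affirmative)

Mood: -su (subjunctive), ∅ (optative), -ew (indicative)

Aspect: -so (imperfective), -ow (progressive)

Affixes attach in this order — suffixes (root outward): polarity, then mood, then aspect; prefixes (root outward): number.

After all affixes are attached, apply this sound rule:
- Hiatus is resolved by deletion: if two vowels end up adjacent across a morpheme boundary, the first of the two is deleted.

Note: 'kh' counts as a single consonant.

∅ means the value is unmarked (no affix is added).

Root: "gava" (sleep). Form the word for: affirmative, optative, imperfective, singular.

esgavaso

Attach polarity affirmative -a → gavaa.
mood = optative: zero marking, form stays gavaa.
Attach number singular es- → esgavaa.
Attach aspect imperfective -so → esgavaaso.
Apply vowel deletion: esgavaaso → esgavaso.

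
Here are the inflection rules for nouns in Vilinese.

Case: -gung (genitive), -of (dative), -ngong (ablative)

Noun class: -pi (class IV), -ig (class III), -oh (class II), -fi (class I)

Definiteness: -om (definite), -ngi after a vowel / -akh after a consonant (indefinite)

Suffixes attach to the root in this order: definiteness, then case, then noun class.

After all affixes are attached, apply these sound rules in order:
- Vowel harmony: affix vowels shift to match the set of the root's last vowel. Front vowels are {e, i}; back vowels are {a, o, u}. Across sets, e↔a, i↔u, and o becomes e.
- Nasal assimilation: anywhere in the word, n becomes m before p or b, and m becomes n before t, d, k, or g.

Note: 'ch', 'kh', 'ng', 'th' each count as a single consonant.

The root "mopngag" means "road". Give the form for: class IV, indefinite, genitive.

mopngagakhgungpu

Attach definiteness indefinite -akh (after consonant 'g') → mopngagakh.
Attach case genitive -gung → mopngagakhgung.
Attach noun class class IV -pi → mopngagakhgungpi.
Apply vowel harmony: mopngagakhgungpi → mopngagakhgungpu.
Nasal assimilation: no change.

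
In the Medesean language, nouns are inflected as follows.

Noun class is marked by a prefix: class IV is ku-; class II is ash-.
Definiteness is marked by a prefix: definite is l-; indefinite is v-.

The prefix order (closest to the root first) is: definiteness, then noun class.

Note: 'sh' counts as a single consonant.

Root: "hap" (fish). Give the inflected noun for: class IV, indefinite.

kuvhap

Attach definiteness indefinite v- → vhap.
Attach noun class class IV ku- → kuvhap.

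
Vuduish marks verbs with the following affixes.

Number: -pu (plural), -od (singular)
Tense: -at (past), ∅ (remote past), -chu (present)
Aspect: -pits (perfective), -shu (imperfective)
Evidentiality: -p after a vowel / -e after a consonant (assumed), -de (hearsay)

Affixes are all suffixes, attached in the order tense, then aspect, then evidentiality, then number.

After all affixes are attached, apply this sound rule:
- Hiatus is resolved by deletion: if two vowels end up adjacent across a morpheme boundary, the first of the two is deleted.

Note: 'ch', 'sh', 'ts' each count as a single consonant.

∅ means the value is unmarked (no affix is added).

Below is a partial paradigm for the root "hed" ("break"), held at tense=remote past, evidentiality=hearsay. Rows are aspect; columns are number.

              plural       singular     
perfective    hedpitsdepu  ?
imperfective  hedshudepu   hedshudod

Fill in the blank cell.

hedpitsdod

tense = remote past: zero marking, form stays hed.
Attach aspect perfective -pits → hedpits.
Attach evidentiality hearsay -de → hedpitsde.
Attach number singular -od → hedpitsdeod.
Apply vowel deletion: hedpitsdeod → hedpitsdod.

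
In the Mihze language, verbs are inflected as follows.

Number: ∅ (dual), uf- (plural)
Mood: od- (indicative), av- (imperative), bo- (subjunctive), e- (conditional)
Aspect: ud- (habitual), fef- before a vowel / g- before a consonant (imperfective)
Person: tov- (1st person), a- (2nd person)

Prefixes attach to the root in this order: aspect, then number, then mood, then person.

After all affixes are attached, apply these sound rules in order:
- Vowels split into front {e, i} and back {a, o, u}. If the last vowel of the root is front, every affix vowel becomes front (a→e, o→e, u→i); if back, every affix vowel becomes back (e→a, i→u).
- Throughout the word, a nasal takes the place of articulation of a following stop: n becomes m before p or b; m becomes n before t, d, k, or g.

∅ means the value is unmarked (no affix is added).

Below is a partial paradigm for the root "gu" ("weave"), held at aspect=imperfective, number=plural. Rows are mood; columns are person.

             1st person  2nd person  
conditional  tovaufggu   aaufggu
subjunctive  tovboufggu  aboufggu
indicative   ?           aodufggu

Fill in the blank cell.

Attach aspect imperfective g- (before consonant 'g') → ggu.
Attach number plural uf- → ufggu.
Attach mood indicative od- → odufggu.
Attach person 1st person tov- → tovodufggu.
Vowel harmony: no change.
Nasal assimilation: no change.

tovodufggu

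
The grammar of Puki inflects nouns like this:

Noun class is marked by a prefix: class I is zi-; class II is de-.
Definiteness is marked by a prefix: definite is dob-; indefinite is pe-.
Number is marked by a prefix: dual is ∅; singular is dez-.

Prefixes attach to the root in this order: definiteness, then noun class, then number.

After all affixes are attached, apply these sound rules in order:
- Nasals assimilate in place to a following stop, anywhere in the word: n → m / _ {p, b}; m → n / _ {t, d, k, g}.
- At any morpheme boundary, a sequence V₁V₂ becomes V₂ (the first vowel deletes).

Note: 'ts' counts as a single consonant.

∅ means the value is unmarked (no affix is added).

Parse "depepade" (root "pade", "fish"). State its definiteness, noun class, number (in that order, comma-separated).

indefinite, class II, dual

Segment: de-pe-pade.
definiteness: pe- → indefinite.
noun class: de- → class II.
number: ∅ → dual.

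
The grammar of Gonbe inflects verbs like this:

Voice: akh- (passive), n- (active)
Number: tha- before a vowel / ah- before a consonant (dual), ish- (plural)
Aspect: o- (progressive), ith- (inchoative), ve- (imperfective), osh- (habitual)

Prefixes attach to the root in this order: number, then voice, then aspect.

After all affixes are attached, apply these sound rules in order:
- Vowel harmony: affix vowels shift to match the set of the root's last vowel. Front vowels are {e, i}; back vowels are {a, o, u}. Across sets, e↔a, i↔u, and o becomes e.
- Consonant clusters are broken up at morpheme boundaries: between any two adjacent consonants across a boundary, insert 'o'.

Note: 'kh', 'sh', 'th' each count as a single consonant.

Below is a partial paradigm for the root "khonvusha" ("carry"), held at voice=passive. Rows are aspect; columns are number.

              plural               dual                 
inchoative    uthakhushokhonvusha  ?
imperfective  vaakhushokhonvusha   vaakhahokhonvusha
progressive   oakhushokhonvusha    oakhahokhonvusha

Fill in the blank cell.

Attach number dual ah- (before consonant 'kh') → ahkhonvusha.
Attach voice passive akh- → akhahkhonvusha.
Attach aspect inchoative ith- → ithakhahkhonvusha.
Apply vowel harmony: ithakhahkhonvusha → uthakhahkhonvusha.
Apply epenthesis: uthakhahkhonvusha → uthakhahokhonvusha.

uthakhahokhonvusha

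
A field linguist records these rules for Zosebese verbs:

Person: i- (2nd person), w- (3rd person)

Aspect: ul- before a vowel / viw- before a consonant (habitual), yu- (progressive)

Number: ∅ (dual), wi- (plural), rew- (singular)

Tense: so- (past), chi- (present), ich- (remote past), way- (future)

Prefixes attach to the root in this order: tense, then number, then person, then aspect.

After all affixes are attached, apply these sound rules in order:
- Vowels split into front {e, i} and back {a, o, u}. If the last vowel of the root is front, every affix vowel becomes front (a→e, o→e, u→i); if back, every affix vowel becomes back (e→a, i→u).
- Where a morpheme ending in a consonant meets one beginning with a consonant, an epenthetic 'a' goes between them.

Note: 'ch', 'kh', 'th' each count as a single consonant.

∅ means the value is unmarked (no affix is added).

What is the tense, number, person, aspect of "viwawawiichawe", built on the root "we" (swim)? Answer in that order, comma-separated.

remote past, plural, 3rd person, habitual

Segment: viw-w-wi-ich-we.
tense: ich- → remote past.
number: wi- → plural.
person: w- → 3rd person.
aspect: ul/viw- → habitual.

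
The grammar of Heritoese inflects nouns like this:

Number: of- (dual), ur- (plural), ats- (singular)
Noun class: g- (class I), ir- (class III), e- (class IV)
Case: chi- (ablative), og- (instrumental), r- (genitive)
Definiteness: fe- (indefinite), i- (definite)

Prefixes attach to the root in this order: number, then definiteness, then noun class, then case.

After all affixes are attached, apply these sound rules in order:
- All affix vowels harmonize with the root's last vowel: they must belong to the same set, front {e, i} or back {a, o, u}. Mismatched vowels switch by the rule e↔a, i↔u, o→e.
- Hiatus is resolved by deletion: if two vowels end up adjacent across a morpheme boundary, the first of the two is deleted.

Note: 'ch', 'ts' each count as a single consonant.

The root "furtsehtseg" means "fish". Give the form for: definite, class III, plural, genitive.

Attach number plural ur- → urfurtsehtseg.
Attach definiteness definite i- → iurfurtsehtseg.
Attach noun class class III ir- → iriurfurtsehtseg.
Attach case genitive r- → ririurfurtsehtseg.
Apply vowel harmony: ririurfurtsehtseg → ririirfurtsehtseg.
Apply vowel deletion: ririirfurtsehtseg → ririrfurtsehtseg.

ririrfurtsehtseg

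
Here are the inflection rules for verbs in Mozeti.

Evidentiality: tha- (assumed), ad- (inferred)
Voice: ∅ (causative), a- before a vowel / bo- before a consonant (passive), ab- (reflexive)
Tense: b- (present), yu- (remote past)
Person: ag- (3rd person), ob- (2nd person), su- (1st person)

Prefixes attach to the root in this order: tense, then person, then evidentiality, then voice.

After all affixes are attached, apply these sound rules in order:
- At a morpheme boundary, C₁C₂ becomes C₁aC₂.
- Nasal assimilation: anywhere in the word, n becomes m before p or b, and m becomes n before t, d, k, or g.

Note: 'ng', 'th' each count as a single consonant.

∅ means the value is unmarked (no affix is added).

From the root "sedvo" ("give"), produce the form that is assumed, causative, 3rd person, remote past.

Attach tense remote past yu- → yusedvo.
Attach person 3rd person ag- → agyusedvo.
Attach evidentiality assumed tha- → thaagyusedvo.
voice = causative: zero marking, form stays thaagyusedvo.
Apply epenthesis: thaagyusedvo → thaagayusedvo.
Nasal assimilation: no change.

thaagayusedvo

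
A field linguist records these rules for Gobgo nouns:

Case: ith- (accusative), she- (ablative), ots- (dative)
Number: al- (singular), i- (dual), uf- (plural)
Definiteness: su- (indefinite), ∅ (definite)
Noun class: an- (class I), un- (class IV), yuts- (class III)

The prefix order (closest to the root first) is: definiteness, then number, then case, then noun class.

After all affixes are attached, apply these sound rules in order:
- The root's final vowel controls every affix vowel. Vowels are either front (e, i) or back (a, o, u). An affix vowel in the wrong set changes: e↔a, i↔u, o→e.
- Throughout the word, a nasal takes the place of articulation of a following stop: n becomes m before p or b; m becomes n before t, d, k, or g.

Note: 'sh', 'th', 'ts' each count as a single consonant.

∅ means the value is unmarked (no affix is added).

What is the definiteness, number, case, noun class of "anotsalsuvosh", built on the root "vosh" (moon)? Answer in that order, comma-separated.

Segment: an-ots-al-su-vosh.
definiteness: su- → indefinite.
number: al- → singular.
case: ots- → dative.
noun class: an- → class I.

indefinite, singular, dative, class I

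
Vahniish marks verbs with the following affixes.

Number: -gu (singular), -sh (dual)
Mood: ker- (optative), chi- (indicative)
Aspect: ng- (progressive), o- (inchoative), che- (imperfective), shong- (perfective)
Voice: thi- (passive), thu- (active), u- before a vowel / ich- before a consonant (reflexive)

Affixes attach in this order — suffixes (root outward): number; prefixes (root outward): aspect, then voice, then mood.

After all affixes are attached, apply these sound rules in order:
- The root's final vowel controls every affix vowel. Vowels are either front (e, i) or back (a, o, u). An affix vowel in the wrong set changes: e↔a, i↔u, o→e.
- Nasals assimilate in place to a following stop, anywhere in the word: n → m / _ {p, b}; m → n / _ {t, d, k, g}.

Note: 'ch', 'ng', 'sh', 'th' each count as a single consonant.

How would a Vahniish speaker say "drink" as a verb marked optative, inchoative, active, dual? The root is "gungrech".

kerthiegungrechsh

Attach number dual -sh → gungrechsh.
Attach aspect inchoative o- → ogungrechsh.
Attach voice active thu- → thuogungrechsh.
Attach mood optative ker- → kerthuogungrechsh.
Apply vowel harmony: kerthuogungrechsh → kerthiegungrechsh.
Nasal assimilation: no change.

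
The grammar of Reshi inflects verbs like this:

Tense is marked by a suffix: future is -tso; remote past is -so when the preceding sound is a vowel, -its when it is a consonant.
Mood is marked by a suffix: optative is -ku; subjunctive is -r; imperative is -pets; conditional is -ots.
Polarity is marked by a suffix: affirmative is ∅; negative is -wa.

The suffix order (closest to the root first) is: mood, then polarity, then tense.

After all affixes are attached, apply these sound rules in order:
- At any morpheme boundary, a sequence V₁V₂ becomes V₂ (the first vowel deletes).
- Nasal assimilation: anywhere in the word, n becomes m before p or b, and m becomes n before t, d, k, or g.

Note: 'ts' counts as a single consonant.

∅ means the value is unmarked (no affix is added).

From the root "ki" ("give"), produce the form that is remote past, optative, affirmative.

kikuso

Attach mood optative -ku → kiku.
polarity = affirmative: zero marking, form stays kiku.
Attach tense remote past -so (after vowel 'u') → kikuso.
Vowel deletion: no change.
Nasal assimilation: no change.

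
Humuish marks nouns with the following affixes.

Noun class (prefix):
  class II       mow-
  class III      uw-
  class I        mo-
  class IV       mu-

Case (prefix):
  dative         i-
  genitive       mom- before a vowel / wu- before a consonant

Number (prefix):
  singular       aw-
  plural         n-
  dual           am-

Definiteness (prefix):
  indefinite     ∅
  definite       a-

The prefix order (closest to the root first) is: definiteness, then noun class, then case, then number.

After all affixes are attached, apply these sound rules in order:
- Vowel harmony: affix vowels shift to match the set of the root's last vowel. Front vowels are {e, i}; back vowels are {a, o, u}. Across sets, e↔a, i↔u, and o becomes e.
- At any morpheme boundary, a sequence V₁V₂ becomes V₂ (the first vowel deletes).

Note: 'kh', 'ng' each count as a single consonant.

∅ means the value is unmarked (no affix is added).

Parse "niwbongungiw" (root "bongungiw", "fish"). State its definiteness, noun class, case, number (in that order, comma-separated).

Segment: n-i-uw-bongungiw.
definiteness: ∅ → indefinite.
noun class: uw- → class III.
case: i- → dative.
number: n- → plural.

indefinite, class III, dative, plural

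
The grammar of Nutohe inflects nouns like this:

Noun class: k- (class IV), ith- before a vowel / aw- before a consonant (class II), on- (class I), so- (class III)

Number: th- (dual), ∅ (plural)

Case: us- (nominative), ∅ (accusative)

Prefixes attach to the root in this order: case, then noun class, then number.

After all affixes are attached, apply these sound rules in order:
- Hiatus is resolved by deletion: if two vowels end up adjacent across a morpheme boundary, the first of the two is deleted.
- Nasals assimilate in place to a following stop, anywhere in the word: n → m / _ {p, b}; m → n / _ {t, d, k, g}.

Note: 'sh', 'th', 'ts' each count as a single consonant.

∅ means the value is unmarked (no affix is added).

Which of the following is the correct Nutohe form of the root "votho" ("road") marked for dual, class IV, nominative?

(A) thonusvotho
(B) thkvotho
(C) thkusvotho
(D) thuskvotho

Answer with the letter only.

C

Attach case nominative us- → usvotho.
Attach noun class class IV k- → kusvotho.
Attach number dual th- → thkusvotho.
Vowel deletion: no change.
Nasal assimilation: no change.
So the correct form is thkusvotho, option (C).
(B) thkvotho is wrong: it uses accusative instead of nominative for case.
(D) thuskvotho is wrong: it has the affixes in the wrong order.
(A) thonusvotho is wrong: it uses class I instead of class IV for noun class.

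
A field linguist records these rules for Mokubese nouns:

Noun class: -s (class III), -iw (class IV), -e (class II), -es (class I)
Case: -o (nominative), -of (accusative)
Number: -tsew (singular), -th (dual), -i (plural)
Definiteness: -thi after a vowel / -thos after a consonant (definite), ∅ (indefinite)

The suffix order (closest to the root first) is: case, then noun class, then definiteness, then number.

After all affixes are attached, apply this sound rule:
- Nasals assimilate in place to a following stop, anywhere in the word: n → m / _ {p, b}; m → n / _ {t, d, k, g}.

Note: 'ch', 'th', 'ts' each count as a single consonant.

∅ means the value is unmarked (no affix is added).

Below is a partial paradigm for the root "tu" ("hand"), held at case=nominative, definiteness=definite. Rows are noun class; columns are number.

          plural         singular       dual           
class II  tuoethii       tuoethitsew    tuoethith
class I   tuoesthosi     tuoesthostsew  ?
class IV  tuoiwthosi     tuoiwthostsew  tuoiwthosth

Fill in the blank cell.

Attach case nominative -o → tuo.
Attach noun class class I -es → tuoes.
Attach definiteness definite -thos (after consonant 's') → tuoesthos.
Attach number dual -th → tuoesthosth.
Nasal assimilation: no change.

tuoesthosth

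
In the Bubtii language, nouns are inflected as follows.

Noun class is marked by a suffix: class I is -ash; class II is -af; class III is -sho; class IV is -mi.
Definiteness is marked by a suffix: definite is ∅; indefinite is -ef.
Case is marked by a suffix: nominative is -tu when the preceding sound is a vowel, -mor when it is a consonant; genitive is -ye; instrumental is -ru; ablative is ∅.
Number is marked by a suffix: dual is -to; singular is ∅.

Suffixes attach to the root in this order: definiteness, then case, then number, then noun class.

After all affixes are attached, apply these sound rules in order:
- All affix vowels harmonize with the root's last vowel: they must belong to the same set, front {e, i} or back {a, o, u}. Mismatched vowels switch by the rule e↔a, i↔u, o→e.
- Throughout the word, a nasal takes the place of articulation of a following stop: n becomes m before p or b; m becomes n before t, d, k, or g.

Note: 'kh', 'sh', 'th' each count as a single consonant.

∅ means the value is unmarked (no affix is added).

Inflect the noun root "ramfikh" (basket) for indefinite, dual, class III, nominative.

ramfikhefmerteshe

Attach definiteness indefinite -ef → ramfikhef.
Attach case nominative -mor (after consonant 'f') → ramfikhefmor.
Attach number dual -to → ramfikhefmorto.
Attach noun class class III -sho → ramfikhefmortosho.
Apply vowel harmony: ramfikhefmortosho → ramfikhefmerteshe.
Nasal assimilation: no change.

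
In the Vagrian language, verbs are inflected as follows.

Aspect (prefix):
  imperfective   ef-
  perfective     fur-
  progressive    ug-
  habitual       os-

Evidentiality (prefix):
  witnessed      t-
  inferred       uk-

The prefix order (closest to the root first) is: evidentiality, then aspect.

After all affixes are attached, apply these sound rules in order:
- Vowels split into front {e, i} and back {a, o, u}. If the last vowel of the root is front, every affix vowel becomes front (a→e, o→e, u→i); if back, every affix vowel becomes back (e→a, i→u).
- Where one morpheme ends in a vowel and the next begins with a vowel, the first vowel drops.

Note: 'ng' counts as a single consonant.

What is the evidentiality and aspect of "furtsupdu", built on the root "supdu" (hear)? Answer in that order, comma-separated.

Segment: fur-t-supdu.
evidentiality: t- → witnessed.
aspect: fur- → perfective.

witnessed, perfective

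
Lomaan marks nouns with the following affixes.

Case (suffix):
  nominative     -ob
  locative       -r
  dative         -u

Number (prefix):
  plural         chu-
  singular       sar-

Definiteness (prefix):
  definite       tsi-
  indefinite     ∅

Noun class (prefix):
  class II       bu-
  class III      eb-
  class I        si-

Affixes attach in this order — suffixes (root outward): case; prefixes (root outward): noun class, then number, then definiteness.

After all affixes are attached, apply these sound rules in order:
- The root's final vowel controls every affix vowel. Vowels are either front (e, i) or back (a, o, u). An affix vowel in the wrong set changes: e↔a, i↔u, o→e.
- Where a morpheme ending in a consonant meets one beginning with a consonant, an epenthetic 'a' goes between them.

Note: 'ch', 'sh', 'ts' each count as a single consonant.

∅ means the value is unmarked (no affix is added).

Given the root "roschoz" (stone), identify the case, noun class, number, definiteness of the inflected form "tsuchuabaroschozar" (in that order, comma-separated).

Segment: tsi-chu-eb-roschoz-r.
case: -r → locative.
noun class: eb- → class III.
number: chu- → plural.
definiteness: tsi- → definite.

locative, class III, plural, definite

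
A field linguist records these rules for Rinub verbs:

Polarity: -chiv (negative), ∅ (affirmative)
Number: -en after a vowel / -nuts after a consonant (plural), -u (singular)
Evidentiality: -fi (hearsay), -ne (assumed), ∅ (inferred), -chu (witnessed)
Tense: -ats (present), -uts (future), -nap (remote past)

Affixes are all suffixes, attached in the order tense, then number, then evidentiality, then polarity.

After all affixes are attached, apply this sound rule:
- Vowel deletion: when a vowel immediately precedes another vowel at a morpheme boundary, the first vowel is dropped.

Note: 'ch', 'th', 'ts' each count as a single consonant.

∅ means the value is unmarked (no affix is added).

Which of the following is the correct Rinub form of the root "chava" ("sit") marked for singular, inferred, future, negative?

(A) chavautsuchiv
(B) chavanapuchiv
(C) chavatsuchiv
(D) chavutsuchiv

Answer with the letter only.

D

Attach tense future -uts → chavauts.
Attach number singular -u → chavautsu.
evidentiality = inferred: zero marking, form stays chavautsu.
Attach polarity negative -chiv → chavautsuchiv.
Apply vowel deletion: chavautsuchiv → chavutsuchiv.
So the correct form is chavutsuchiv, option (D).
(B) chavanapuchiv is wrong: it uses remote past instead of future for tense.
(A) chavautsuchiv is wrong: it fails to apply the sound rule(s).
(C) chavatsuchiv is wrong: it uses present instead of future for tense.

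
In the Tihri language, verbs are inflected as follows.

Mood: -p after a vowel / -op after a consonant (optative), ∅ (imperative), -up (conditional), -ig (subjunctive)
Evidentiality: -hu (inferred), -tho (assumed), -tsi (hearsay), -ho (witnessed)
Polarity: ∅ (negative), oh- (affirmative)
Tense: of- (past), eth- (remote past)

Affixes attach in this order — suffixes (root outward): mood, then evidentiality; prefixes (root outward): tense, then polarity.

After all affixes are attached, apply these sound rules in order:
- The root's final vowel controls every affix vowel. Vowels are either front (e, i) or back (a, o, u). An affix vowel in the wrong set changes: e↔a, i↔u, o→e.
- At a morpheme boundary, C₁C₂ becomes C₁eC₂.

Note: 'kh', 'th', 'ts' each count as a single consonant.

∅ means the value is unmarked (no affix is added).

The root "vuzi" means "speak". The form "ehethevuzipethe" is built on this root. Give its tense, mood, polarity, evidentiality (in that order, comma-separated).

Segment: oh-eth-vuzi-p-tho.
tense: eth- → remote past.
mood: -p/op → optative.
polarity: oh- → affirmative.
evidentiality: -tho → assumed.

remote past, optative, affirmative, assumed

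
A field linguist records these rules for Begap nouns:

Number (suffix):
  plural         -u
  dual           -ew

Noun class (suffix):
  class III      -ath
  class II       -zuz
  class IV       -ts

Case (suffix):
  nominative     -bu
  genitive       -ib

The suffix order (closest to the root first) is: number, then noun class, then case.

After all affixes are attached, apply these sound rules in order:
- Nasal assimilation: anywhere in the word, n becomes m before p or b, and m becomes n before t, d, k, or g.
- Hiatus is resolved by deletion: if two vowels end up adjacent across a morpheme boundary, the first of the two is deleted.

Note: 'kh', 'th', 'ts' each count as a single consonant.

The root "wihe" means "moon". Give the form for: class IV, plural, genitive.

Attach number plural -u → wiheu.
Attach noun class class IV -ts → wiheuts.
Attach case genitive -ib → wiheutsib.
Nasal assimilation: no change.
Apply vowel deletion: wiheutsib → wihutsib.

wihutsib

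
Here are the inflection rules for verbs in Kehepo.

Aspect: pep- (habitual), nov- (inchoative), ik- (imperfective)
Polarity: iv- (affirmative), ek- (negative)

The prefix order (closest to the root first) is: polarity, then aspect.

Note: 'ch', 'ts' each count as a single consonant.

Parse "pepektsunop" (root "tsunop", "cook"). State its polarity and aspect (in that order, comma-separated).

Segment: pep-ek-tsunop.
polarity: ek- → negative.
aspect: pep- → habitual.

negative, habitual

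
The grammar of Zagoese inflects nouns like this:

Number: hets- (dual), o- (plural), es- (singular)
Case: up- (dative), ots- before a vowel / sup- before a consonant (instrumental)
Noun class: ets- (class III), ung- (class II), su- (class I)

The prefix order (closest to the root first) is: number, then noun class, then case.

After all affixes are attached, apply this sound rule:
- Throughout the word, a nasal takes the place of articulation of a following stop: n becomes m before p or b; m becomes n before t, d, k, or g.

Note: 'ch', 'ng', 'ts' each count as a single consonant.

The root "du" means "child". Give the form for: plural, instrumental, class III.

otsetsodu

Attach number plural o- → odu.
Attach noun class class III ets- → etsodu.
Attach case instrumental ots- (before vowel 'e') → otsetsodu.
Nasal assimilation: no change.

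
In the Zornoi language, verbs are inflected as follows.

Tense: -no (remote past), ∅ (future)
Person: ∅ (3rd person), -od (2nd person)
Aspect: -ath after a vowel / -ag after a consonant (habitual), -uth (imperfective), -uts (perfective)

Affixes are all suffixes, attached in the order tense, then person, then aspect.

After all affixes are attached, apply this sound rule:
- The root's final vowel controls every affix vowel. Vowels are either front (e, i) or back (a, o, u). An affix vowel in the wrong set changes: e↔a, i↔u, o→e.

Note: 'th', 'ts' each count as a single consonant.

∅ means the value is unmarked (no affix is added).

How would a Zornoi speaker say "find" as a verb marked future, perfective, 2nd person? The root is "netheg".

nethegedits

tense = future: zero marking, form stays netheg.
Attach person 2nd person -od → nethegod.
Attach aspect perfective -uts → nethegoduts.
Apply vowel harmony: nethegoduts → nethegedits.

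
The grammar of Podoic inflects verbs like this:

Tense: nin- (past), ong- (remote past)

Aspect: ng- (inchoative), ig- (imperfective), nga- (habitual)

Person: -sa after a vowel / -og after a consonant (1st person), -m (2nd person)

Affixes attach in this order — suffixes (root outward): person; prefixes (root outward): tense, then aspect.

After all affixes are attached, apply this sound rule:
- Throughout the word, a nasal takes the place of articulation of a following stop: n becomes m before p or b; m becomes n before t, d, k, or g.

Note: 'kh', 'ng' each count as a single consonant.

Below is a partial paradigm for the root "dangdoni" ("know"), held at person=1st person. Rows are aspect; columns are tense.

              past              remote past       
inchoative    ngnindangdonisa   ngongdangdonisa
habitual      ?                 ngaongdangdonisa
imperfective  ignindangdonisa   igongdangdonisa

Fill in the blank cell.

Attach person 1st person -sa (after vowel 'i') → dangdonisa.
Attach tense past nin- → nindangdonisa.
Attach aspect habitual nga- → nganindangdonisa.
Nasal assimilation: no change.

nganindangdonisa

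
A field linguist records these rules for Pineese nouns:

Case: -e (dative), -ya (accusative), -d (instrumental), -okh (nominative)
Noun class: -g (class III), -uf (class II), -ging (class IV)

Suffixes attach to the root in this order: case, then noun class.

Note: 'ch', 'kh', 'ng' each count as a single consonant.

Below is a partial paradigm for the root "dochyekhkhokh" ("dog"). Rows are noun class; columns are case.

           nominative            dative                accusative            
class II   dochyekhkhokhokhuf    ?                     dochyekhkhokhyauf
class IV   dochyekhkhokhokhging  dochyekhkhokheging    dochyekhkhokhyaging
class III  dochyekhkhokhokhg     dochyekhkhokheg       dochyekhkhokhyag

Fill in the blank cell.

Attach case dative -e → dochyekhkhokhe.
Attach noun class class II -uf → dochyekhkhokheuf.

dochyekhkhokheuf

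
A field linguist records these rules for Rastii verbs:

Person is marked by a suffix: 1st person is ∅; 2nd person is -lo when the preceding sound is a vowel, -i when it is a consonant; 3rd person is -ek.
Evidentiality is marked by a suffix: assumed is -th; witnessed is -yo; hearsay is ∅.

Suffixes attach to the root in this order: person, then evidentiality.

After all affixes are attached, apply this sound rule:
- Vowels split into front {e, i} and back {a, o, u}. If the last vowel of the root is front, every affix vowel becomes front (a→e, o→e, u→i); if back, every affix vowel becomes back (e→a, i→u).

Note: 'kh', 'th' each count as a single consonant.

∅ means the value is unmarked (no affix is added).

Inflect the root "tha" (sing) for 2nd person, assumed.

thaloth

Attach person 2nd person -lo (after vowel 'a') → thalo.
Attach evidentiality assumed -th → thaloth.
Vowel harmony: no change.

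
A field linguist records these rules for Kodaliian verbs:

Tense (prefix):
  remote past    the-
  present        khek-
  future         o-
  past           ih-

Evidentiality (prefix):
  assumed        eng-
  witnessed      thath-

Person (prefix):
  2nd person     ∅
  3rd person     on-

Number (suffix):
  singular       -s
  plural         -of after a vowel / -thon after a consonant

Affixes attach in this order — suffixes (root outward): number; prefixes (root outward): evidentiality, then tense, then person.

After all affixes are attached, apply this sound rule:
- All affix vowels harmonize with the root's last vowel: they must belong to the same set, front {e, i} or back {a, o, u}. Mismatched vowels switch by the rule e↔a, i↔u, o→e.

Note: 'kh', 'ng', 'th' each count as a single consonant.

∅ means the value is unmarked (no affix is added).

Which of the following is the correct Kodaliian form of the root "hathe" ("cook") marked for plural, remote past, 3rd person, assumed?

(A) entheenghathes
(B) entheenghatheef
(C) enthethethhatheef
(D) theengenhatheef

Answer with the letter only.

Attach number plural -of (after vowel 'e') → hatheof.
Attach evidentiality assumed eng- → enghatheof.
Attach tense remote past the- → theenghatheof.
Attach person 3rd person on- → ontheenghatheof.
Apply vowel harmony: ontheenghatheof → entheenghatheef.
So the correct form is entheenghatheef, option (B).
(D) theengenhatheef is wrong: it has the affixes in the wrong order.
(C) enthethethhatheef is wrong: it uses witnessed instead of assumed for evidentiality.
(A) entheenghathes is wrong: it uses singular instead of plural for number.

B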